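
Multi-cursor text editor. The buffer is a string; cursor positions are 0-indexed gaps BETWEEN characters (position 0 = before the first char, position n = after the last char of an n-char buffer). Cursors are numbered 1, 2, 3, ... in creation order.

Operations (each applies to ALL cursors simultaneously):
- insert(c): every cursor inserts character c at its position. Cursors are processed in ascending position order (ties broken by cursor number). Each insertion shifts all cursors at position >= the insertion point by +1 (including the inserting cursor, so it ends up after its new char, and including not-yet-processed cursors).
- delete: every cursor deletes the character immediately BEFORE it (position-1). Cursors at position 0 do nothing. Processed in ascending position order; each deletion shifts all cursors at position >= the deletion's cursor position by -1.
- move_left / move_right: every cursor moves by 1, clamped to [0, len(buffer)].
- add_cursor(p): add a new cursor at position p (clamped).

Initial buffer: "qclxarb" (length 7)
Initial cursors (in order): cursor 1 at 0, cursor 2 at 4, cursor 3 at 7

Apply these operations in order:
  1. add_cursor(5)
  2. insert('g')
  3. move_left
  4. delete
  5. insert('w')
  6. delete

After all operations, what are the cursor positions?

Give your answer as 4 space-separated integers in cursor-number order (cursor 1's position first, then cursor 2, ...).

After op 1 (add_cursor(5)): buffer="qclxarb" (len 7), cursors c1@0 c2@4 c4@5 c3@7, authorship .......
After op 2 (insert('g')): buffer="gqclxgagrbg" (len 11), cursors c1@1 c2@6 c4@8 c3@11, authorship 1....2.4..3
After op 3 (move_left): buffer="gqclxgagrbg" (len 11), cursors c1@0 c2@5 c4@7 c3@10, authorship 1....2.4..3
After op 4 (delete): buffer="gqclggrg" (len 8), cursors c1@0 c2@4 c4@5 c3@7, authorship 1...24.3
After op 5 (insert('w')): buffer="wgqclwgwgrwg" (len 12), cursors c1@1 c2@6 c4@8 c3@11, authorship 11...2244.33
After op 6 (delete): buffer="gqclggrg" (len 8), cursors c1@0 c2@4 c4@5 c3@7, authorship 1...24.3

Answer: 0 4 7 5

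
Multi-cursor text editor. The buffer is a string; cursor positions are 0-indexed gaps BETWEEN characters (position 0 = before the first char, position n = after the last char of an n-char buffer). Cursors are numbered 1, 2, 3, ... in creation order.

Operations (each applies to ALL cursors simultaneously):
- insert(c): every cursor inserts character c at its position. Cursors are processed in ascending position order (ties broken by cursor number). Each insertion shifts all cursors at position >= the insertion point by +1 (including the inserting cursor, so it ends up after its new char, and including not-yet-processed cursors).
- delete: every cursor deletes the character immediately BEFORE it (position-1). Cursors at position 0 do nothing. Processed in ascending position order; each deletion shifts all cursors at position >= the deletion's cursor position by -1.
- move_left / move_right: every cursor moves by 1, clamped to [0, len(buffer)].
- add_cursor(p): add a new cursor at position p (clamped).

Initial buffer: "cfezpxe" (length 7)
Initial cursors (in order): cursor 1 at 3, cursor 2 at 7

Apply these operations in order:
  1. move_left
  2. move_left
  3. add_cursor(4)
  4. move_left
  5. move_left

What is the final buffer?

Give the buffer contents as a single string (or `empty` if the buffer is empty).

Answer: cfezpxe

Derivation:
After op 1 (move_left): buffer="cfezpxe" (len 7), cursors c1@2 c2@6, authorship .......
After op 2 (move_left): buffer="cfezpxe" (len 7), cursors c1@1 c2@5, authorship .......
After op 3 (add_cursor(4)): buffer="cfezpxe" (len 7), cursors c1@1 c3@4 c2@5, authorship .......
After op 4 (move_left): buffer="cfezpxe" (len 7), cursors c1@0 c3@3 c2@4, authorship .......
After op 5 (move_left): buffer="cfezpxe" (len 7), cursors c1@0 c3@2 c2@3, authorship .......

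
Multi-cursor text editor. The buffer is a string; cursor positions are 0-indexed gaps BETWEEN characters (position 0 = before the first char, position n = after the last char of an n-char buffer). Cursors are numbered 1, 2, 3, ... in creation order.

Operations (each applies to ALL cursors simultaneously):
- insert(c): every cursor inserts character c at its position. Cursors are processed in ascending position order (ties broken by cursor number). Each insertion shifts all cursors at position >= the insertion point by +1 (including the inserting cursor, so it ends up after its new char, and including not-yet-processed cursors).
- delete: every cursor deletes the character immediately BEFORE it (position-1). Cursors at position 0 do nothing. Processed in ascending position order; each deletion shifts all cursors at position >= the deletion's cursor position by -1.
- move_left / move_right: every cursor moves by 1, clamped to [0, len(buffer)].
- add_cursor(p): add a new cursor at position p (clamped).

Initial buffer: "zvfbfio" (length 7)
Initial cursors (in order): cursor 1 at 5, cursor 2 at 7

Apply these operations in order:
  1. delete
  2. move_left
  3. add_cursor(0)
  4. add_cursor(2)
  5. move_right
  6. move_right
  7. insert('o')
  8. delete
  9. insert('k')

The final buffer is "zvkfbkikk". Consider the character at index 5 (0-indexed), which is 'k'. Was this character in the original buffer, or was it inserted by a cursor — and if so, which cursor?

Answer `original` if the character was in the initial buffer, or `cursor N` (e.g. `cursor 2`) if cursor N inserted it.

Answer: cursor 4

Derivation:
After op 1 (delete): buffer="zvfbi" (len 5), cursors c1@4 c2@5, authorship .....
After op 2 (move_left): buffer="zvfbi" (len 5), cursors c1@3 c2@4, authorship .....
After op 3 (add_cursor(0)): buffer="zvfbi" (len 5), cursors c3@0 c1@3 c2@4, authorship .....
After op 4 (add_cursor(2)): buffer="zvfbi" (len 5), cursors c3@0 c4@2 c1@3 c2@4, authorship .....
After op 5 (move_right): buffer="zvfbi" (len 5), cursors c3@1 c4@3 c1@4 c2@5, authorship .....
After op 6 (move_right): buffer="zvfbi" (len 5), cursors c3@2 c4@4 c1@5 c2@5, authorship .....
After op 7 (insert('o')): buffer="zvofboioo" (len 9), cursors c3@3 c4@6 c1@9 c2@9, authorship ..3..4.12
After op 8 (delete): buffer="zvfbi" (len 5), cursors c3@2 c4@4 c1@5 c2@5, authorship .....
After op 9 (insert('k')): buffer="zvkfbkikk" (len 9), cursors c3@3 c4@6 c1@9 c2@9, authorship ..3..4.12
Authorship (.=original, N=cursor N): . . 3 . . 4 . 1 2
Index 5: author = 4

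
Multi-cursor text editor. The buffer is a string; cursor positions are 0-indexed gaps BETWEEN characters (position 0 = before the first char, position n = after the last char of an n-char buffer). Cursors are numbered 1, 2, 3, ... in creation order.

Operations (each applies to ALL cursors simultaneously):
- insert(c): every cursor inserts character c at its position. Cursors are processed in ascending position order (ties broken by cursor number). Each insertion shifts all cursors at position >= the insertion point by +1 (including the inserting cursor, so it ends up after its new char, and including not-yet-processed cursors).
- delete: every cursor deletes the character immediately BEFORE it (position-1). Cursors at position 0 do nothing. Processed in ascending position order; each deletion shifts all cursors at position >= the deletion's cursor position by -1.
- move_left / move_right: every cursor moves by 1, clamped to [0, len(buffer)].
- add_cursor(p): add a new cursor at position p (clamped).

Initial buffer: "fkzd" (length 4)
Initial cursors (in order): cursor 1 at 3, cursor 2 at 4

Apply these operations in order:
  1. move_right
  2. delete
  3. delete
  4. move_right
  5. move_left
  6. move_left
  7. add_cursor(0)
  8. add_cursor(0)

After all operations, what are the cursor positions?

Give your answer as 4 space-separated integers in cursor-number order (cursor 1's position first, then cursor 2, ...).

After op 1 (move_right): buffer="fkzd" (len 4), cursors c1@4 c2@4, authorship ....
After op 2 (delete): buffer="fk" (len 2), cursors c1@2 c2@2, authorship ..
After op 3 (delete): buffer="" (len 0), cursors c1@0 c2@0, authorship 
After op 4 (move_right): buffer="" (len 0), cursors c1@0 c2@0, authorship 
After op 5 (move_left): buffer="" (len 0), cursors c1@0 c2@0, authorship 
After op 6 (move_left): buffer="" (len 0), cursors c1@0 c2@0, authorship 
After op 7 (add_cursor(0)): buffer="" (len 0), cursors c1@0 c2@0 c3@0, authorship 
After op 8 (add_cursor(0)): buffer="" (len 0), cursors c1@0 c2@0 c3@0 c4@0, authorship 

Answer: 0 0 0 0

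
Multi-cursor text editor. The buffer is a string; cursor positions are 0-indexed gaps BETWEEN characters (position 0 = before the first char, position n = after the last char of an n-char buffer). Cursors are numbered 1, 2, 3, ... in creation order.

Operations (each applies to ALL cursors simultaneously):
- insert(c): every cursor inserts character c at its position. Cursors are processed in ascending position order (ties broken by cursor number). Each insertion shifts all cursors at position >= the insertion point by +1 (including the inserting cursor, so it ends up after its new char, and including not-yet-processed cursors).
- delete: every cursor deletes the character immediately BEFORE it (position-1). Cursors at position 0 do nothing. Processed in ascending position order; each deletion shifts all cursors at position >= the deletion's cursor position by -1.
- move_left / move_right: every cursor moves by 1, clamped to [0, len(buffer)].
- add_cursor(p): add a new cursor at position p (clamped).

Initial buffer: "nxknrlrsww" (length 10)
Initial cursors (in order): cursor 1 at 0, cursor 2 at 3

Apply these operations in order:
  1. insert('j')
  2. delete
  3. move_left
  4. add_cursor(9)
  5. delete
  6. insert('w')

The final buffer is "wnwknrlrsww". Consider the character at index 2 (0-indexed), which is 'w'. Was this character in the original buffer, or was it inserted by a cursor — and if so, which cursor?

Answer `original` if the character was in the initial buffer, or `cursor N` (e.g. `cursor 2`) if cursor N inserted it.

After op 1 (insert('j')): buffer="jnxkjnrlrsww" (len 12), cursors c1@1 c2@5, authorship 1...2.......
After op 2 (delete): buffer="nxknrlrsww" (len 10), cursors c1@0 c2@3, authorship ..........
After op 3 (move_left): buffer="nxknrlrsww" (len 10), cursors c1@0 c2@2, authorship ..........
After op 4 (add_cursor(9)): buffer="nxknrlrsww" (len 10), cursors c1@0 c2@2 c3@9, authorship ..........
After op 5 (delete): buffer="nknrlrsw" (len 8), cursors c1@0 c2@1 c3@7, authorship ........
After op 6 (insert('w')): buffer="wnwknrlrsww" (len 11), cursors c1@1 c2@3 c3@10, authorship 1.2......3.
Authorship (.=original, N=cursor N): 1 . 2 . . . . . . 3 .
Index 2: author = 2

Answer: cursor 2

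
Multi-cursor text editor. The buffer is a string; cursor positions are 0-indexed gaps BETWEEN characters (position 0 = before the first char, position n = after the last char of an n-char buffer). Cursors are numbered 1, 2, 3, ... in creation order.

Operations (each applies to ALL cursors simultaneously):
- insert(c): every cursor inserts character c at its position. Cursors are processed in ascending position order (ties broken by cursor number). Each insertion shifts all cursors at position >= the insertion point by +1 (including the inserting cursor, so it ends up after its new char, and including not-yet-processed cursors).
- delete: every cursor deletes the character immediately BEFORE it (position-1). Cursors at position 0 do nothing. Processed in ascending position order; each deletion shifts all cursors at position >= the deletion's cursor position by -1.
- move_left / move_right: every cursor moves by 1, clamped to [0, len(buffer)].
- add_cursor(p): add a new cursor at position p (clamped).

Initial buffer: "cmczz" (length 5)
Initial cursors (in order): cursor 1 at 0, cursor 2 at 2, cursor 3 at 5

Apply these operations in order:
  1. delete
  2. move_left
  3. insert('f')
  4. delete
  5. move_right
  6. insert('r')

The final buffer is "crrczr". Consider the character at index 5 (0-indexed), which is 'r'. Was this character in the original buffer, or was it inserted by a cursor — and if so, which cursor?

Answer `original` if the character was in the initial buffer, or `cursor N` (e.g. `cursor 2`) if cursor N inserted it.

After op 1 (delete): buffer="ccz" (len 3), cursors c1@0 c2@1 c3@3, authorship ...
After op 2 (move_left): buffer="ccz" (len 3), cursors c1@0 c2@0 c3@2, authorship ...
After op 3 (insert('f')): buffer="ffccfz" (len 6), cursors c1@2 c2@2 c3@5, authorship 12..3.
After op 4 (delete): buffer="ccz" (len 3), cursors c1@0 c2@0 c3@2, authorship ...
After op 5 (move_right): buffer="ccz" (len 3), cursors c1@1 c2@1 c3@3, authorship ...
After op 6 (insert('r')): buffer="crrczr" (len 6), cursors c1@3 c2@3 c3@6, authorship .12..3
Authorship (.=original, N=cursor N): . 1 2 . . 3
Index 5: author = 3

Answer: cursor 3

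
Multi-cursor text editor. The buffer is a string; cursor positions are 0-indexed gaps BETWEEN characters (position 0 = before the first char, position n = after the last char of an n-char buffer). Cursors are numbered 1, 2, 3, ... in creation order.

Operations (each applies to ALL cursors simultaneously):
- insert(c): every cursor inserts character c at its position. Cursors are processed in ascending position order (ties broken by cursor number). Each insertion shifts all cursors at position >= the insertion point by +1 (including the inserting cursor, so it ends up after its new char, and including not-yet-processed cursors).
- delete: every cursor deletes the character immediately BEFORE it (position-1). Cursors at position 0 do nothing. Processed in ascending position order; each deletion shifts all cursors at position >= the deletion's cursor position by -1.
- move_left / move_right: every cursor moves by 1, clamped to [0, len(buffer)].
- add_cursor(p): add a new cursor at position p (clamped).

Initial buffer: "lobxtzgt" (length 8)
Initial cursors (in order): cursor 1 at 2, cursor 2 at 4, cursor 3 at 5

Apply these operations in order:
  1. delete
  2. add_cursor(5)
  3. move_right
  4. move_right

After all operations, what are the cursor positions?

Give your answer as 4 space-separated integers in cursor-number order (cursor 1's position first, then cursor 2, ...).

After op 1 (delete): buffer="lbzgt" (len 5), cursors c1@1 c2@2 c3@2, authorship .....
After op 2 (add_cursor(5)): buffer="lbzgt" (len 5), cursors c1@1 c2@2 c3@2 c4@5, authorship .....
After op 3 (move_right): buffer="lbzgt" (len 5), cursors c1@2 c2@3 c3@3 c4@5, authorship .....
After op 4 (move_right): buffer="lbzgt" (len 5), cursors c1@3 c2@4 c3@4 c4@5, authorship .....

Answer: 3 4 4 5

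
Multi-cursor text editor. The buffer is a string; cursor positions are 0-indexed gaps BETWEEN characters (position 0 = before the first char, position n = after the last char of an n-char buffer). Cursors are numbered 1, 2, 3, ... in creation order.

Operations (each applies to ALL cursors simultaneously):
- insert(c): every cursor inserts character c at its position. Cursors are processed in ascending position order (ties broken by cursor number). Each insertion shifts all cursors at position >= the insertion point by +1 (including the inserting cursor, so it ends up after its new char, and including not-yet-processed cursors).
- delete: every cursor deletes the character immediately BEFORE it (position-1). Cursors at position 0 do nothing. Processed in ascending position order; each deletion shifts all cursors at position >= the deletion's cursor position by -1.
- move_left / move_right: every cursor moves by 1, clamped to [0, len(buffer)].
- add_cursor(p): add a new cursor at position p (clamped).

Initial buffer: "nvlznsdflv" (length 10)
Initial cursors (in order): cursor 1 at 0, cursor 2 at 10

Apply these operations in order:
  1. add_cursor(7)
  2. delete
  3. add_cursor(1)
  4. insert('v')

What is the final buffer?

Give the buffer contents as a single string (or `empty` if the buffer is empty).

After op 1 (add_cursor(7)): buffer="nvlznsdflv" (len 10), cursors c1@0 c3@7 c2@10, authorship ..........
After op 2 (delete): buffer="nvlznsfl" (len 8), cursors c1@0 c3@6 c2@8, authorship ........
After op 3 (add_cursor(1)): buffer="nvlznsfl" (len 8), cursors c1@0 c4@1 c3@6 c2@8, authorship ........
After op 4 (insert('v')): buffer="vnvvlznsvflv" (len 12), cursors c1@1 c4@3 c3@9 c2@12, authorship 1.4.....3..2

Answer: vnvvlznsvflv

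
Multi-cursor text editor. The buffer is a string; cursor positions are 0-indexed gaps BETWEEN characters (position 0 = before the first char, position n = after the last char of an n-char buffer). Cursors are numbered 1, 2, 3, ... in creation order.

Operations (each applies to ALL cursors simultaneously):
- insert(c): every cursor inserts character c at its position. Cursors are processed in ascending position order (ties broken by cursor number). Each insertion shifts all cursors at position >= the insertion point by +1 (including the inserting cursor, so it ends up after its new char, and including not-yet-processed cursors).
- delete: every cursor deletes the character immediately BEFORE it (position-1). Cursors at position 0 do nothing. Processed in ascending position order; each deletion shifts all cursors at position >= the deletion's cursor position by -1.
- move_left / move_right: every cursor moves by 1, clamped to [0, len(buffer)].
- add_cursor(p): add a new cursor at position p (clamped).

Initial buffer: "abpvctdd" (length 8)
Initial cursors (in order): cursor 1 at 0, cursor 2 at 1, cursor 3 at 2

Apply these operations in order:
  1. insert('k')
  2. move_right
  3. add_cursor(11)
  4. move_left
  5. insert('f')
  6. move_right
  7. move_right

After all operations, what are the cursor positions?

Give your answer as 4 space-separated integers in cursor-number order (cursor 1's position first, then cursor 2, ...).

Answer: 4 7 10 15

Derivation:
After op 1 (insert('k')): buffer="kakbkpvctdd" (len 11), cursors c1@1 c2@3 c3@5, authorship 1.2.3......
After op 2 (move_right): buffer="kakbkpvctdd" (len 11), cursors c1@2 c2@4 c3@6, authorship 1.2.3......
After op 3 (add_cursor(11)): buffer="kakbkpvctdd" (len 11), cursors c1@2 c2@4 c3@6 c4@11, authorship 1.2.3......
After op 4 (move_left): buffer="kakbkpvctdd" (len 11), cursors c1@1 c2@3 c3@5 c4@10, authorship 1.2.3......
After op 5 (insert('f')): buffer="kfakfbkfpvctdfd" (len 15), cursors c1@2 c2@5 c3@8 c4@14, authorship 11.22.33.....4.
After op 6 (move_right): buffer="kfakfbkfpvctdfd" (len 15), cursors c1@3 c2@6 c3@9 c4@15, authorship 11.22.33.....4.
After op 7 (move_right): buffer="kfakfbkfpvctdfd" (len 15), cursors c1@4 c2@7 c3@10 c4@15, authorship 11.22.33.....4.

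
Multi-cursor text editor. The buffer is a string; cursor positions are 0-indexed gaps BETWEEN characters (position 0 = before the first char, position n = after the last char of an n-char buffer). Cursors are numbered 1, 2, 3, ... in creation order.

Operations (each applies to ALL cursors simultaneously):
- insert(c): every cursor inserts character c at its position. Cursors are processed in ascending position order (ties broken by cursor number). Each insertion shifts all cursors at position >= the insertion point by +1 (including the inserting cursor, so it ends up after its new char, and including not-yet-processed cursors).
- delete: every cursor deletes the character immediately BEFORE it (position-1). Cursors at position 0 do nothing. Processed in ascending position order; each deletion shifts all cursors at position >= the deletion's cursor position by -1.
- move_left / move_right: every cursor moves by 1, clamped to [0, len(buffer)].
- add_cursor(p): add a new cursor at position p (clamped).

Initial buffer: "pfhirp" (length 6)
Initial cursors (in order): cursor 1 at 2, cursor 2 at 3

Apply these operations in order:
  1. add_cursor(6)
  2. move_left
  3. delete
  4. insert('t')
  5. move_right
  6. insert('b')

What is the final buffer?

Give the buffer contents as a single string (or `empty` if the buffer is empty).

After op 1 (add_cursor(6)): buffer="pfhirp" (len 6), cursors c1@2 c2@3 c3@6, authorship ......
After op 2 (move_left): buffer="pfhirp" (len 6), cursors c1@1 c2@2 c3@5, authorship ......
After op 3 (delete): buffer="hip" (len 3), cursors c1@0 c2@0 c3@2, authorship ...
After op 4 (insert('t')): buffer="tthitp" (len 6), cursors c1@2 c2@2 c3@5, authorship 12..3.
After op 5 (move_right): buffer="tthitp" (len 6), cursors c1@3 c2@3 c3@6, authorship 12..3.
After op 6 (insert('b')): buffer="tthbbitpb" (len 9), cursors c1@5 c2@5 c3@9, authorship 12.12.3.3

Answer: tthbbitpb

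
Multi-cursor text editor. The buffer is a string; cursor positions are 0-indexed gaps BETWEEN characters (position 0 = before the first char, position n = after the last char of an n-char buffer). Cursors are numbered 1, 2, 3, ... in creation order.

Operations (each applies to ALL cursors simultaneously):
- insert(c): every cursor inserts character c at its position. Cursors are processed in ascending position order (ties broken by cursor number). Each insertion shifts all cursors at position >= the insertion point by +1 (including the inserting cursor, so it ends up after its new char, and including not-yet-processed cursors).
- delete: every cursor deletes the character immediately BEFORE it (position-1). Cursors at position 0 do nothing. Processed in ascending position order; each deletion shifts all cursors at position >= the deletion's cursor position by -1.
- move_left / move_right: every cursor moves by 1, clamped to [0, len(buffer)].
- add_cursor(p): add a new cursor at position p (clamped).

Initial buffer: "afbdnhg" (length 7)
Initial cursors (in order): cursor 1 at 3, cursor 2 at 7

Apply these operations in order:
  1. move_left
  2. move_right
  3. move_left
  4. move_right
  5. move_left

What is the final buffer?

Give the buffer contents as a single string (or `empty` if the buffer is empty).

Answer: afbdnhg

Derivation:
After op 1 (move_left): buffer="afbdnhg" (len 7), cursors c1@2 c2@6, authorship .......
After op 2 (move_right): buffer="afbdnhg" (len 7), cursors c1@3 c2@7, authorship .......
After op 3 (move_left): buffer="afbdnhg" (len 7), cursors c1@2 c2@6, authorship .......
After op 4 (move_right): buffer="afbdnhg" (len 7), cursors c1@3 c2@7, authorship .......
After op 5 (move_left): buffer="afbdnhg" (len 7), cursors c1@2 c2@6, authorship .......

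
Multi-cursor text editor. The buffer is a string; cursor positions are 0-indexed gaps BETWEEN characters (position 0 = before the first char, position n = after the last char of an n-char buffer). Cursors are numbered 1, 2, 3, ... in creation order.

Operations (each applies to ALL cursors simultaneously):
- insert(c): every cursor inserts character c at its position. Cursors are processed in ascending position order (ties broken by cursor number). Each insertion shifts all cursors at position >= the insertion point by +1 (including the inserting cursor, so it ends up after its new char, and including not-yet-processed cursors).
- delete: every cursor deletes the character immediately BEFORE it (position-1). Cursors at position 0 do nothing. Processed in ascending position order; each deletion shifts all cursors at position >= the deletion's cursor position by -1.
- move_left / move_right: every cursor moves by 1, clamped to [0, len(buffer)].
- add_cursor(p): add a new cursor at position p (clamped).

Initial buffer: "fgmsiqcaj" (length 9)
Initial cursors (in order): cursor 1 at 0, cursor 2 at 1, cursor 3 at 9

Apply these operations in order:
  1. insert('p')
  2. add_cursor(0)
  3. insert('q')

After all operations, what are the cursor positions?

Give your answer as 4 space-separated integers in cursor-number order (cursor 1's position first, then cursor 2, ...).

After op 1 (insert('p')): buffer="pfpgmsiqcajp" (len 12), cursors c1@1 c2@3 c3@12, authorship 1.2........3
After op 2 (add_cursor(0)): buffer="pfpgmsiqcajp" (len 12), cursors c4@0 c1@1 c2@3 c3@12, authorship 1.2........3
After op 3 (insert('q')): buffer="qpqfpqgmsiqcajpq" (len 16), cursors c4@1 c1@3 c2@6 c3@16, authorship 411.22........33

Answer: 3 6 16 1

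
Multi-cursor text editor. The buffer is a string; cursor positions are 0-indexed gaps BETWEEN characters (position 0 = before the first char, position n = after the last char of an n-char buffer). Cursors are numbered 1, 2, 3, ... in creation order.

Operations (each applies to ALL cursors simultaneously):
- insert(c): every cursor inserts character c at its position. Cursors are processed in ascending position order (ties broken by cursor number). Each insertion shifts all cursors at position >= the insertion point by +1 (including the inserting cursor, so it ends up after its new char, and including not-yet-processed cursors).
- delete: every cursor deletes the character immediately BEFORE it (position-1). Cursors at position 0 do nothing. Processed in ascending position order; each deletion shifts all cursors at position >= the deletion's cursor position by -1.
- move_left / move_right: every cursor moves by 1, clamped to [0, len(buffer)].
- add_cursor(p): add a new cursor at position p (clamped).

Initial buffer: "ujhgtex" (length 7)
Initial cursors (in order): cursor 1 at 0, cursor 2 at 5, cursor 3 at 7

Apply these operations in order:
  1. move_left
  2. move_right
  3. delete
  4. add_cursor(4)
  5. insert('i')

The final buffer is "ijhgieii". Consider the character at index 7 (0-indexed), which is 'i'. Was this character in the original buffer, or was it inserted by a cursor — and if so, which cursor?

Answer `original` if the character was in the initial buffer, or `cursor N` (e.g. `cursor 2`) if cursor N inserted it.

Answer: cursor 4

Derivation:
After op 1 (move_left): buffer="ujhgtex" (len 7), cursors c1@0 c2@4 c3@6, authorship .......
After op 2 (move_right): buffer="ujhgtex" (len 7), cursors c1@1 c2@5 c3@7, authorship .......
After op 3 (delete): buffer="jhge" (len 4), cursors c1@0 c2@3 c3@4, authorship ....
After op 4 (add_cursor(4)): buffer="jhge" (len 4), cursors c1@0 c2@3 c3@4 c4@4, authorship ....
After op 5 (insert('i')): buffer="ijhgieii" (len 8), cursors c1@1 c2@5 c3@8 c4@8, authorship 1...2.34
Authorship (.=original, N=cursor N): 1 . . . 2 . 3 4
Index 7: author = 4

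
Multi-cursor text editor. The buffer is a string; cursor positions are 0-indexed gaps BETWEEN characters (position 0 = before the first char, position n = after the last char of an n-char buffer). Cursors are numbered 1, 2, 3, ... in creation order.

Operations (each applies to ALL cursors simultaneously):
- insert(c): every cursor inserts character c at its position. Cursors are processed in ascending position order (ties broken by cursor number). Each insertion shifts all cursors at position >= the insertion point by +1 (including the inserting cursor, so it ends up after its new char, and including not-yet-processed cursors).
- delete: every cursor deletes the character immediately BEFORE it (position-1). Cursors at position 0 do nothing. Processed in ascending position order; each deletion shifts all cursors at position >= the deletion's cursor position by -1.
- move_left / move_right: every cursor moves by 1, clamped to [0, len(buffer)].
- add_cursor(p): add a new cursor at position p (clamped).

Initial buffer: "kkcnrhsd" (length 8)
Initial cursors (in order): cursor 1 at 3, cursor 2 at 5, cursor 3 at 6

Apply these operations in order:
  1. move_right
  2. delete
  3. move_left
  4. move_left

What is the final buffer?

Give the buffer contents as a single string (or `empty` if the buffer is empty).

Answer: kkcrd

Derivation:
After op 1 (move_right): buffer="kkcnrhsd" (len 8), cursors c1@4 c2@6 c3@7, authorship ........
After op 2 (delete): buffer="kkcrd" (len 5), cursors c1@3 c2@4 c3@4, authorship .....
After op 3 (move_left): buffer="kkcrd" (len 5), cursors c1@2 c2@3 c3@3, authorship .....
After op 4 (move_left): buffer="kkcrd" (len 5), cursors c1@1 c2@2 c3@2, authorship .....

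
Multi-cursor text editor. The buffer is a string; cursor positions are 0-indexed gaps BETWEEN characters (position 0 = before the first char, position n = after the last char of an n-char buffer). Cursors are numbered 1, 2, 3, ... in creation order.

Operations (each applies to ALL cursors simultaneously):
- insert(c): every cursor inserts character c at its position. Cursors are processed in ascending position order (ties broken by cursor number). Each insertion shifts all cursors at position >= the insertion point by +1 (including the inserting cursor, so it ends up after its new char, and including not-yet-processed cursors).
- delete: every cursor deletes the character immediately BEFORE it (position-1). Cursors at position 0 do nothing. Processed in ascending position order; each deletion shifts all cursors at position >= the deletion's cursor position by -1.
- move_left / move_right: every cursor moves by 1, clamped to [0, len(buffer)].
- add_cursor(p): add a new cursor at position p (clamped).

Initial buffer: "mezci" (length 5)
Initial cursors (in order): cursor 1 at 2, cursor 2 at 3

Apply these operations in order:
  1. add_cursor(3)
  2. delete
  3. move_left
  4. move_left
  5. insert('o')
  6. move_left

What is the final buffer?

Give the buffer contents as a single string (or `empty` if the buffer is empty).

After op 1 (add_cursor(3)): buffer="mezci" (len 5), cursors c1@2 c2@3 c3@3, authorship .....
After op 2 (delete): buffer="ci" (len 2), cursors c1@0 c2@0 c3@0, authorship ..
After op 3 (move_left): buffer="ci" (len 2), cursors c1@0 c2@0 c3@0, authorship ..
After op 4 (move_left): buffer="ci" (len 2), cursors c1@0 c2@0 c3@0, authorship ..
After op 5 (insert('o')): buffer="oooci" (len 5), cursors c1@3 c2@3 c3@3, authorship 123..
After op 6 (move_left): buffer="oooci" (len 5), cursors c1@2 c2@2 c3@2, authorship 123..

Answer: oooci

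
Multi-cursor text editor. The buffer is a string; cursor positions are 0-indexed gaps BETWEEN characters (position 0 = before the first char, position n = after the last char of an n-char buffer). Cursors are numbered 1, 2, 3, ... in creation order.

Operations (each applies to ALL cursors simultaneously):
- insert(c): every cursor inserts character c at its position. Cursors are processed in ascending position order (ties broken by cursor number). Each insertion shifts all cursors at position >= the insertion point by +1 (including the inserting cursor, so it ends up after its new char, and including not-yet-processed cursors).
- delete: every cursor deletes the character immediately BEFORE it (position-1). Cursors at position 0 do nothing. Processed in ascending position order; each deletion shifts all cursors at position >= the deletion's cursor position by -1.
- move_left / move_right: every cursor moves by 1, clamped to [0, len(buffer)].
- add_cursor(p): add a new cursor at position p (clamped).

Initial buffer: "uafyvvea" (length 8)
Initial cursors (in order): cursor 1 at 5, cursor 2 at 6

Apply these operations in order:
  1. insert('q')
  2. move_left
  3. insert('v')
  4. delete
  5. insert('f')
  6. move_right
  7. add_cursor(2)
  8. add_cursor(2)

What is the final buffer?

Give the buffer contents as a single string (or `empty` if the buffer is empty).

After op 1 (insert('q')): buffer="uafyvqvqea" (len 10), cursors c1@6 c2@8, authorship .....1.2..
After op 2 (move_left): buffer="uafyvqvqea" (len 10), cursors c1@5 c2@7, authorship .....1.2..
After op 3 (insert('v')): buffer="uafyvvqvvqea" (len 12), cursors c1@6 c2@9, authorship .....11.22..
After op 4 (delete): buffer="uafyvqvqea" (len 10), cursors c1@5 c2@7, authorship .....1.2..
After op 5 (insert('f')): buffer="uafyvfqvfqea" (len 12), cursors c1@6 c2@9, authorship .....11.22..
After op 6 (move_right): buffer="uafyvfqvfqea" (len 12), cursors c1@7 c2@10, authorship .....11.22..
After op 7 (add_cursor(2)): buffer="uafyvfqvfqea" (len 12), cursors c3@2 c1@7 c2@10, authorship .....11.22..
After op 8 (add_cursor(2)): buffer="uafyvfqvfqea" (len 12), cursors c3@2 c4@2 c1@7 c2@10, authorship .....11.22..

Answer: uafyvfqvfqea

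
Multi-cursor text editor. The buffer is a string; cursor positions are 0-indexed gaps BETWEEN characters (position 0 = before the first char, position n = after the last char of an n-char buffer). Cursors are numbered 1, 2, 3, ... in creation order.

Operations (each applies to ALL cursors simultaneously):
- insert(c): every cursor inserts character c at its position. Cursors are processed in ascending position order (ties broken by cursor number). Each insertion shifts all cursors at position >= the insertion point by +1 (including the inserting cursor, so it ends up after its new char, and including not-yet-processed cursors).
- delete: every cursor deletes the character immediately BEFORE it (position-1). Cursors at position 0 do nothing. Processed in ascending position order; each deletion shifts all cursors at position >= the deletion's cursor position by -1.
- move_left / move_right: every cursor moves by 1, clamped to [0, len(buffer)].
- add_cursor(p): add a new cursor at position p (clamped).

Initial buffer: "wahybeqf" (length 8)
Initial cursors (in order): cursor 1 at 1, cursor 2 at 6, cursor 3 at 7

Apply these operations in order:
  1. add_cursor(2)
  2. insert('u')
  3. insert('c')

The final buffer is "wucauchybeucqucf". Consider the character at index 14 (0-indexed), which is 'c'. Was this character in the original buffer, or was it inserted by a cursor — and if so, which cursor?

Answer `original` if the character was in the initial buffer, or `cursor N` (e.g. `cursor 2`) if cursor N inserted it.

Answer: cursor 3

Derivation:
After op 1 (add_cursor(2)): buffer="wahybeqf" (len 8), cursors c1@1 c4@2 c2@6 c3@7, authorship ........
After op 2 (insert('u')): buffer="wuauhybeuquf" (len 12), cursors c1@2 c4@4 c2@9 c3@11, authorship .1.4....2.3.
After op 3 (insert('c')): buffer="wucauchybeucqucf" (len 16), cursors c1@3 c4@6 c2@12 c3@15, authorship .11.44....22.33.
Authorship (.=original, N=cursor N): . 1 1 . 4 4 . . . . 2 2 . 3 3 .
Index 14: author = 3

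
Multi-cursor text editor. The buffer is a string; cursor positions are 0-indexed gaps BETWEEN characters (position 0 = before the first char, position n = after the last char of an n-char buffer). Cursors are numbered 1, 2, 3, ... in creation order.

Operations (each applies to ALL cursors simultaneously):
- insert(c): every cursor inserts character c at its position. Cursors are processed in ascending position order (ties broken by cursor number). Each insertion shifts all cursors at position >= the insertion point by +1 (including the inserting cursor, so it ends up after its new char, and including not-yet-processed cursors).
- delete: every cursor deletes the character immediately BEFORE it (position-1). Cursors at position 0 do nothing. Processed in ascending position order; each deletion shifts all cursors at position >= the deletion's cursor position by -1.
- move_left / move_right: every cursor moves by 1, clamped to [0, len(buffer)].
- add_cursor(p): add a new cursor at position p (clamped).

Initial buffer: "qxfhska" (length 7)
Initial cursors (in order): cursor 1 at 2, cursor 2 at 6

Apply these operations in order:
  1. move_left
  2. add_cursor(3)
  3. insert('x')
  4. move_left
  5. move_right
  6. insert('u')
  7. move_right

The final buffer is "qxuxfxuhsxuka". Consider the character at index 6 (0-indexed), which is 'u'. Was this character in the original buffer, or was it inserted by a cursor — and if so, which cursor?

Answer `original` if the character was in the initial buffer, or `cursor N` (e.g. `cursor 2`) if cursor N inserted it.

After op 1 (move_left): buffer="qxfhska" (len 7), cursors c1@1 c2@5, authorship .......
After op 2 (add_cursor(3)): buffer="qxfhska" (len 7), cursors c1@1 c3@3 c2@5, authorship .......
After op 3 (insert('x')): buffer="qxxfxhsxka" (len 10), cursors c1@2 c3@5 c2@8, authorship .1..3..2..
After op 4 (move_left): buffer="qxxfxhsxka" (len 10), cursors c1@1 c3@4 c2@7, authorship .1..3..2..
After op 5 (move_right): buffer="qxxfxhsxka" (len 10), cursors c1@2 c3@5 c2@8, authorship .1..3..2..
After op 6 (insert('u')): buffer="qxuxfxuhsxuka" (len 13), cursors c1@3 c3@7 c2@11, authorship .11..33..22..
After op 7 (move_right): buffer="qxuxfxuhsxuka" (len 13), cursors c1@4 c3@8 c2@12, authorship .11..33..22..
Authorship (.=original, N=cursor N): . 1 1 . . 3 3 . . 2 2 . .
Index 6: author = 3

Answer: cursor 3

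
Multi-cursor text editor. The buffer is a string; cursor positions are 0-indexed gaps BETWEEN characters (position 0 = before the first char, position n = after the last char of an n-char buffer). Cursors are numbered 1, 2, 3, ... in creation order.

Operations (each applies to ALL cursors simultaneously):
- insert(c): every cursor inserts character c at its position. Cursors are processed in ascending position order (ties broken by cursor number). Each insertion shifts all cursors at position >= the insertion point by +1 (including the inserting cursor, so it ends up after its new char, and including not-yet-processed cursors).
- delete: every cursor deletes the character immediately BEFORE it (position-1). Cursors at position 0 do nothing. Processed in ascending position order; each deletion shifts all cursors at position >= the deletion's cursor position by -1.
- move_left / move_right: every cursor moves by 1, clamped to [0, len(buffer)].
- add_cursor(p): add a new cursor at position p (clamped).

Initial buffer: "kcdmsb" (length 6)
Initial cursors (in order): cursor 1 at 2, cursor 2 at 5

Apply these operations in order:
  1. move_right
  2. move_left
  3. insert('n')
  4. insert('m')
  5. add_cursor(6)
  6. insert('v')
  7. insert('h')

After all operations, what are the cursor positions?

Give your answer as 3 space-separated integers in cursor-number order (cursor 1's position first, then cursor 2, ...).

After op 1 (move_right): buffer="kcdmsb" (len 6), cursors c1@3 c2@6, authorship ......
After op 2 (move_left): buffer="kcdmsb" (len 6), cursors c1@2 c2@5, authorship ......
After op 3 (insert('n')): buffer="kcndmsnb" (len 8), cursors c1@3 c2@7, authorship ..1...2.
After op 4 (insert('m')): buffer="kcnmdmsnmb" (len 10), cursors c1@4 c2@9, authorship ..11...22.
After op 5 (add_cursor(6)): buffer="kcnmdmsnmb" (len 10), cursors c1@4 c3@6 c2@9, authorship ..11...22.
After op 6 (insert('v')): buffer="kcnmvdmvsnmvb" (len 13), cursors c1@5 c3@8 c2@12, authorship ..111..3.222.
After op 7 (insert('h')): buffer="kcnmvhdmvhsnmvhb" (len 16), cursors c1@6 c3@10 c2@15, authorship ..1111..33.2222.

Answer: 6 15 10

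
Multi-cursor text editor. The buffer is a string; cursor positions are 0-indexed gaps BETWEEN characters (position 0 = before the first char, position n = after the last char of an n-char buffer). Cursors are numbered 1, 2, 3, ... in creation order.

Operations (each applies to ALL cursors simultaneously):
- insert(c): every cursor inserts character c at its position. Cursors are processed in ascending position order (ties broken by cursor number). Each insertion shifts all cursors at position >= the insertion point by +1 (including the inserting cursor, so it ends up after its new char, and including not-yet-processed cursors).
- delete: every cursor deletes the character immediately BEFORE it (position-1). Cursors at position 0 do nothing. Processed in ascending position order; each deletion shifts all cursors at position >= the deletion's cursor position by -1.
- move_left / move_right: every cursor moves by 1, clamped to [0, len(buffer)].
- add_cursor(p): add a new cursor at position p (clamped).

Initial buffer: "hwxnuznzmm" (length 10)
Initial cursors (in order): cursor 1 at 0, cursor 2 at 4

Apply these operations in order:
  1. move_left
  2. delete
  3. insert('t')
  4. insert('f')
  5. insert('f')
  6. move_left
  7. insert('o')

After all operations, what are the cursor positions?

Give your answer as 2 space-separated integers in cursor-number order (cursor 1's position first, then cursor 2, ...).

Answer: 3 9

Derivation:
After op 1 (move_left): buffer="hwxnuznzmm" (len 10), cursors c1@0 c2@3, authorship ..........
After op 2 (delete): buffer="hwnuznzmm" (len 9), cursors c1@0 c2@2, authorship .........
After op 3 (insert('t')): buffer="thwtnuznzmm" (len 11), cursors c1@1 c2@4, authorship 1..2.......
After op 4 (insert('f')): buffer="tfhwtfnuznzmm" (len 13), cursors c1@2 c2@6, authorship 11..22.......
After op 5 (insert('f')): buffer="tffhwtffnuznzmm" (len 15), cursors c1@3 c2@8, authorship 111..222.......
After op 6 (move_left): buffer="tffhwtffnuznzmm" (len 15), cursors c1@2 c2@7, authorship 111..222.......
After op 7 (insert('o')): buffer="tfofhwtfofnuznzmm" (len 17), cursors c1@3 c2@9, authorship 1111..2222.......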